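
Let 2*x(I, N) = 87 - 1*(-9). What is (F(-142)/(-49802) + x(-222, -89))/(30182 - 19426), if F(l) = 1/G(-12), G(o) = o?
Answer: 28685953/6428043744 ≈ 0.0044626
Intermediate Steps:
x(I, N) = 48 (x(I, N) = (87 - 1*(-9))/2 = (87 + 9)/2 = (½)*96 = 48)
F(l) = -1/12 (F(l) = 1/(-12) = -1/12)
(F(-142)/(-49802) + x(-222, -89))/(30182 - 19426) = (-1/12/(-49802) + 48)/(30182 - 19426) = (-1/12*(-1/49802) + 48)/10756 = (1/597624 + 48)*(1/10756) = (28685953/597624)*(1/10756) = 28685953/6428043744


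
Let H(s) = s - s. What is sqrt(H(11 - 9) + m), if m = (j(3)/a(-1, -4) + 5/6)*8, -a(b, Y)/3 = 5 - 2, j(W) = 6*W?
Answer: 2*I*sqrt(21)/3 ≈ 3.055*I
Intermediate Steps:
a(b, Y) = -9 (a(b, Y) = -3*(5 - 2) = -3*3 = -9)
H(s) = 0
m = -28/3 (m = ((6*3)/(-9) + 5/6)*8 = (18*(-1/9) + 5*(1/6))*8 = (-2 + 5/6)*8 = -7/6*8 = -28/3 ≈ -9.3333)
sqrt(H(11 - 9) + m) = sqrt(0 - 28/3) = sqrt(-28/3) = 2*I*sqrt(21)/3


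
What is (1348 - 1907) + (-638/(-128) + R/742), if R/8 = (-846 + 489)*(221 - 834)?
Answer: 6124107/3392 ≈ 1805.5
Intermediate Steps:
R = 1750728 (R = 8*((-846 + 489)*(221 - 834)) = 8*(-357*(-613)) = 8*218841 = 1750728)
(1348 - 1907) + (-638/(-128) + R/742) = (1348 - 1907) + (-638/(-128) + 1750728/742) = -559 + (-638*(-1/128) + 1750728*(1/742)) = -559 + (319/64 + 125052/53) = -559 + 8020235/3392 = 6124107/3392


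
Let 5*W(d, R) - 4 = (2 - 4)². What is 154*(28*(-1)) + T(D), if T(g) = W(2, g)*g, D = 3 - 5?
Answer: -21576/5 ≈ -4315.2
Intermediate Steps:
W(d, R) = 8/5 (W(d, R) = ⅘ + (2 - 4)²/5 = ⅘ + (⅕)*(-2)² = ⅘ + (⅕)*4 = ⅘ + ⅘ = 8/5)
D = -2
T(g) = 8*g/5
154*(28*(-1)) + T(D) = 154*(28*(-1)) + (8/5)*(-2) = 154*(-28) - 16/5 = -4312 - 16/5 = -21576/5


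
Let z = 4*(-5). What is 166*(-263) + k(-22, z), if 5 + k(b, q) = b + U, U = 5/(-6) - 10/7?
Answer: -1834865/42 ≈ -43687.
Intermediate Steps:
z = -20
U = -95/42 (U = 5*(-1/6) - 10*1/7 = -5/6 - 10/7 = -95/42 ≈ -2.2619)
k(b, q) = -305/42 + b (k(b, q) = -5 + (b - 95/42) = -5 + (-95/42 + b) = -305/42 + b)
166*(-263) + k(-22, z) = 166*(-263) + (-305/42 - 22) = -43658 - 1229/42 = -1834865/42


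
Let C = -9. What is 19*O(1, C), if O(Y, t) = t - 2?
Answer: -209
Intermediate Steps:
O(Y, t) = -2 + t
19*O(1, C) = 19*(-2 - 9) = 19*(-11) = -209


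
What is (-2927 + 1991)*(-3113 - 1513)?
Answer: 4329936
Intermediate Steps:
(-2927 + 1991)*(-3113 - 1513) = -936*(-4626) = 4329936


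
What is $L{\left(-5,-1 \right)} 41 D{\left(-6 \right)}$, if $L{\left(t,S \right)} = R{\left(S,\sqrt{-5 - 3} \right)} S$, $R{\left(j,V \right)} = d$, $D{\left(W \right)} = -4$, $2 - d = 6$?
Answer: $-656$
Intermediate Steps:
$d = -4$ ($d = 2 - 6 = -4$)
$R{\left(j,V \right)} = -4$
$L{\left(t,S \right)} = - 4 S$
$L{\left(-5,-1 \right)} 41 D{\left(-6 \right)} = \left(-4\right) \left(-1\right) 41 \left(-4\right) = 4 \cdot 41 \left(-4\right) = 164 \left(-4\right) = -656$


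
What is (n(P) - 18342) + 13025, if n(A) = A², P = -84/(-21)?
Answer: -5301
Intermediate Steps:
P = 4 (P = -84*(-1/21) = 4)
(n(P) - 18342) + 13025 = (4² - 18342) + 13025 = (16 - 18342) + 13025 = -18326 + 13025 = -5301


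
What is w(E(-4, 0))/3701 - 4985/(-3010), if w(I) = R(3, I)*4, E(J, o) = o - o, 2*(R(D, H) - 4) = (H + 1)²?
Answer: 3700733/2228002 ≈ 1.6610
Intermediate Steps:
R(D, H) = 4 + (1 + H)²/2 (R(D, H) = 4 + (H + 1)²/2 = 4 + (1 + H)²/2)
E(J, o) = 0
w(I) = 16 + 2*(1 + I)² (w(I) = (4 + (1 + I)²/2)*4 = 16 + 2*(1 + I)²)
w(E(-4, 0))/3701 - 4985/(-3010) = (16 + 2*(1 + 0)²)/3701 - 4985/(-3010) = (16 + 2*1²)*(1/3701) - 4985*(-1/3010) = (16 + 2*1)*(1/3701) + 997/602 = (16 + 2)*(1/3701) + 997/602 = 18*(1/3701) + 997/602 = 18/3701 + 997/602 = 3700733/2228002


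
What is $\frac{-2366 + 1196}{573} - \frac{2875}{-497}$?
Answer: $\frac{355295}{94927} \approx 3.7428$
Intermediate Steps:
$\frac{-2366 + 1196}{573} - \frac{2875}{-497} = \left(-1170\right) \frac{1}{573} - - \frac{2875}{497} = - \frac{390}{191} + \frac{2875}{497} = \frac{355295}{94927}$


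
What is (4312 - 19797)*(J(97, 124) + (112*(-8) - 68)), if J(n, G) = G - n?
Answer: 14509445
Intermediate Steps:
(4312 - 19797)*(J(97, 124) + (112*(-8) - 68)) = (4312 - 19797)*((124 - 1*97) + (112*(-8) - 68)) = -15485*((124 - 97) + (-896 - 68)) = -15485*(27 - 964) = -15485*(-937) = 14509445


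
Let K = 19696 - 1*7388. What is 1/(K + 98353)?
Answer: 1/110661 ≈ 9.0366e-6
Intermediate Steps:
K = 12308 (K = 19696 - 7388 = 12308)
1/(K + 98353) = 1/(12308 + 98353) = 1/110661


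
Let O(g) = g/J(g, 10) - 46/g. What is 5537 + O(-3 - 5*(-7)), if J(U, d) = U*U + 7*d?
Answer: 48447499/8752 ≈ 5535.6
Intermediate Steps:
J(U, d) = U**2 + 7*d
O(g) = -46/g + g/(70 + g**2) (O(g) = g/(g**2 + 7*10) - 46/g = g/(g**2 + 70) - 46/g = g/(70 + g**2) - 46/g = -46/g + g/(70 + g**2))
5537 + O(-3 - 5*(-7)) = 5537 + 5*(-644 - 9*(-3 - 5*(-7))**2)/((-3 - 5*(-7))*(70 + (-3 - 5*(-7))**2)) = 5537 + 5*(-644 - 9*(-3 + 35)**2)/((-3 + 35)*(70 + (-3 + 35)**2)) = 5537 + 5*(-644 - 9*32**2)/(32*(70 + 32**2)) = 5537 + 5*(1/32)*(-644 - 9*1024)/(70 + 1024) = 5537 + 5*(1/32)*(-644 - 9216)/1094 = 5537 + 5*(1/32)*(1/1094)*(-9860) = 5537 - 12325/8752 = 48447499/8752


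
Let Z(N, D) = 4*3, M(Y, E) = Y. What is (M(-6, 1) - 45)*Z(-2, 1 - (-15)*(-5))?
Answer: -612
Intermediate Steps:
Z(N, D) = 12
(M(-6, 1) - 45)*Z(-2, 1 - (-15)*(-5)) = (-6 - 45)*12 = -51*12 = -612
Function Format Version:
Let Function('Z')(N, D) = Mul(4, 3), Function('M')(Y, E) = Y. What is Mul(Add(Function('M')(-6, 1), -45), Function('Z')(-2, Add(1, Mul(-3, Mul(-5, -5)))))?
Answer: -612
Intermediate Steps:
Function('Z')(N, D) = 12
Mul(Add(Function('M')(-6, 1), -45), Function('Z')(-2, Add(1, Mul(-3, Mul(-5, -5))))) = Mul(Add(-6, -45), 12) = Mul(-51, 12) = -612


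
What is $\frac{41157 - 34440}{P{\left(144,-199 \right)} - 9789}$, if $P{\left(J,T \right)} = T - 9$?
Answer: $- \frac{6717}{9997} \approx -0.6719$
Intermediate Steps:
$P{\left(J,T \right)} = -9 + T$
$\frac{41157 - 34440}{P{\left(144,-199 \right)} - 9789} = \frac{41157 - 34440}{\left(-9 - 199\right) - 9789} = \frac{6717}{-208 - 9789} = \frac{6717}{-9997} = 6717 \left(- \frac{1}{9997}\right) = - \frac{6717}{9997}$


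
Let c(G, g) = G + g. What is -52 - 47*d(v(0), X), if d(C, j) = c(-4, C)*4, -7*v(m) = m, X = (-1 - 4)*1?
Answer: 700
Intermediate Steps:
X = -5 (X = -5*1 = -5)
v(m) = -m/7
d(C, j) = -16 + 4*C (d(C, j) = (-4 + C)*4 = -16 + 4*C)
-52 - 47*d(v(0), X) = -52 - 47*(-16 + 4*(-⅐*0)) = -52 - 47*(-16 + 4*0) = -52 - 47*(-16 + 0) = -52 - 47*(-16) = -52 + 752 = 700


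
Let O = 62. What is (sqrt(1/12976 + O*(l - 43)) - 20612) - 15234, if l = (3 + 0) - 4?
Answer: -35846 + I*sqrt(28708205397)/3244 ≈ -35846.0 + 52.23*I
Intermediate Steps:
l = -1 (l = 3 - 4 = -1)
(sqrt(1/12976 + O*(l - 43)) - 20612) - 15234 = (sqrt(1/12976 + 62*(-1 - 43)) - 20612) - 15234 = (sqrt(1/12976 + 62*(-44)) - 20612) - 15234 = (sqrt(1/12976 - 2728) - 20612) - 15234 = (sqrt(-35398527/12976) - 20612) - 15234 = (I*sqrt(28708205397)/3244 - 20612) - 15234 = (-20612 + I*sqrt(28708205397)/3244) - 15234 = -35846 + I*sqrt(28708205397)/3244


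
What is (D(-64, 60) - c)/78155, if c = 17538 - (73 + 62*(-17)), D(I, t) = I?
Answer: -18583/78155 ≈ -0.23777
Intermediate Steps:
c = 18519 (c = 17538 - (73 - 1054) = 17538 - 1*(-981) = 17538 + 981 = 18519)
(D(-64, 60) - c)/78155 = (-64 - 1*18519)/78155 = (-64 - 18519)*(1/78155) = -18583*1/78155 = -18583/78155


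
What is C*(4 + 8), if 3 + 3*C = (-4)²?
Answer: 52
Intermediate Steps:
C = 13/3 (C = -1 + (⅓)*(-4)² = -1 + (⅓)*16 = -1 + 16/3 = 13/3 ≈ 4.3333)
C*(4 + 8) = 13*(4 + 8)/3 = (13/3)*12 = 52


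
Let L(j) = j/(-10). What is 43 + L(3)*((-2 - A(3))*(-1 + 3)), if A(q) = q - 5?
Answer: 43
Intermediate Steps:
A(q) = -5 + q
L(j) = -j/10 (L(j) = j*(-⅒) = -j/10)
43 + L(3)*((-2 - A(3))*(-1 + 3)) = 43 + (-⅒*3)*((-2 - (-5 + 3))*(-1 + 3)) = 43 - 3*(-2 - 1*(-2))*2/10 = 43 - 3*(-2 + 2)*2/10 = 43 - 0*2 = 43 - 3/10*0 = 43 + 0 = 43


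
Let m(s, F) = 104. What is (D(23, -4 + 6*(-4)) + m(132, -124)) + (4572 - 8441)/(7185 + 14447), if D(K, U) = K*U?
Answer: -11685149/21632 ≈ -540.18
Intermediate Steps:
(D(23, -4 + 6*(-4)) + m(132, -124)) + (4572 - 8441)/(7185 + 14447) = (23*(-4 + 6*(-4)) + 104) + (4572 - 8441)/(7185 + 14447) = (23*(-4 - 24) + 104) - 3869/21632 = (23*(-28) + 104) - 3869*1/21632 = (-644 + 104) - 3869/21632 = -540 - 3869/21632 = -11685149/21632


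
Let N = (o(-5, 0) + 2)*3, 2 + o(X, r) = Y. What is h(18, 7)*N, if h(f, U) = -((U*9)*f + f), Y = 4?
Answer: -13824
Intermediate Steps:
o(X, r) = 2 (o(X, r) = -2 + 4 = 2)
N = 12 (N = (2 + 2)*3 = 4*3 = 12)
h(f, U) = -f - 9*U*f (h(f, U) = -((9*U)*f + f) = -(9*U*f + f) = -(f + 9*U*f) = -f - 9*U*f)
h(18, 7)*N = -1*18*(1 + 9*7)*12 = -1*18*(1 + 63)*12 = -1*18*64*12 = -1152*12 = -13824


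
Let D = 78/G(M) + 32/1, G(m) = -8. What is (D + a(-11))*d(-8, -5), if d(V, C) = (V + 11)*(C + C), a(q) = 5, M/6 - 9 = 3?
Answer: -1635/2 ≈ -817.50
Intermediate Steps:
M = 72 (M = 54 + 6*3 = 54 + 18 = 72)
d(V, C) = 2*C*(11 + V) (d(V, C) = (11 + V)*(2*C) = 2*C*(11 + V))
D = 89/4 (D = 78/(-8) + 32/1 = 78*(-⅛) + 32*1 = -39/4 + 32 = 89/4 ≈ 22.250)
(D + a(-11))*d(-8, -5) = (89/4 + 5)*(2*(-5)*(11 - 8)) = 109*(2*(-5)*3)/4 = (109/4)*(-30) = -1635/2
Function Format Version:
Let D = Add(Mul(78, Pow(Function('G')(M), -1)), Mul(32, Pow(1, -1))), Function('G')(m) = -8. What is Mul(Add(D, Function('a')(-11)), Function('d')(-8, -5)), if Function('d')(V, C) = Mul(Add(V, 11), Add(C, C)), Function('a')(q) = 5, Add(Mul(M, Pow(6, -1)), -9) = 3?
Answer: Rational(-1635, 2) ≈ -817.50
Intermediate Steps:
M = 72 (M = Add(54, Mul(6, 3)) = Add(54, 18) = 72)
Function('d')(V, C) = Mul(2, C, Add(11, V)) (Function('d')(V, C) = Mul(Add(11, V), Mul(2, C)) = Mul(2, C, Add(11, V)))
D = Rational(89, 4) (D = Add(Mul(78, Pow(-8, -1)), Mul(32, Pow(1, -1))) = Add(Mul(78, Rational(-1, 8)), Mul(32, 1)) = Add(Rational(-39, 4), 32) = Rational(89, 4) ≈ 22.250)
Mul(Add(D, Function('a')(-11)), Function('d')(-8, -5)) = Mul(Add(Rational(89, 4), 5), Mul(2, -5, Add(11, -8))) = Mul(Rational(109, 4), Mul(2, -5, 3)) = Mul(Rational(109, 4), -30) = Rational(-1635, 2)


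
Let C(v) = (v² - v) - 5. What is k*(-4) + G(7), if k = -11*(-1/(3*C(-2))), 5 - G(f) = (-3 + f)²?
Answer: -77/3 ≈ -25.667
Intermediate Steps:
C(v) = -5 + v² - v
G(f) = 5 - (-3 + f)²
k = 11/3 (k = -11*(-1/(3*(-5 + (-2)² - 1*(-2)))) = -11*(-1/(3*(-5 + 4 + 2))) = -11/((-3*1)) = -11/(-3) = -11*(-⅓) = 11/3 ≈ 3.6667)
k*(-4) + G(7) = (11/3)*(-4) + (5 - (-3 + 7)²) = -44/3 + (5 - 1*4²) = -44/3 + (5 - 1*16) = -44/3 + (5 - 16) = -44/3 - 11 = -77/3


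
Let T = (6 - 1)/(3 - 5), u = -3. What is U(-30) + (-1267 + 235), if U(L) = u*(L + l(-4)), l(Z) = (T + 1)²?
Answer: -3795/4 ≈ -948.75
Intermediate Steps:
T = -5/2 (T = 5/(-2) = 5*(-½) = -5/2 ≈ -2.5000)
l(Z) = 9/4 (l(Z) = (-5/2 + 1)² = (-3/2)² = 9/4)
U(L) = -27/4 - 3*L (U(L) = -3*(L + 9/4) = -3*(9/4 + L) = -27/4 - 3*L)
U(-30) + (-1267 + 235) = (-27/4 - 3*(-30)) + (-1267 + 235) = (-27/4 + 90) - 1032 = 333/4 - 1032 = -3795/4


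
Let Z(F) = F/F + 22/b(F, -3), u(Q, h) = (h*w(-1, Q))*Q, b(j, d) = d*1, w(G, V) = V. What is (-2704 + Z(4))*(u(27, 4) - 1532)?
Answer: -11253304/3 ≈ -3.7511e+6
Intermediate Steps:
b(j, d) = d
u(Q, h) = h*Q² (u(Q, h) = (h*Q)*Q = (Q*h)*Q = h*Q²)
Z(F) = -19/3 (Z(F) = F/F + 22/(-3) = 1 + 22*(-⅓) = 1 - 22/3 = -19/3)
(-2704 + Z(4))*(u(27, 4) - 1532) = (-2704 - 19/3)*(4*27² - 1532) = -8131*(4*729 - 1532)/3 = -8131*(2916 - 1532)/3 = -8131/3*1384 = -11253304/3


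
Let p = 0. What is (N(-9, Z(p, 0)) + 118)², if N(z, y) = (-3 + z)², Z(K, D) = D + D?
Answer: 68644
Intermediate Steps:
Z(K, D) = 2*D
(N(-9, Z(p, 0)) + 118)² = ((-3 - 9)² + 118)² = ((-12)² + 118)² = (144 + 118)² = 262² = 68644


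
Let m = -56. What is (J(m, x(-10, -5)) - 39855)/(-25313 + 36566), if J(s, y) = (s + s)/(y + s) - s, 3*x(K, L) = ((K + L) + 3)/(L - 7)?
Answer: -6646097/1879251 ≈ -3.5366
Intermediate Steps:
x(K, L) = (3 + K + L)/(3*(-7 + L)) (x(K, L) = (((K + L) + 3)/(L - 7))/3 = ((3 + K + L)/(-7 + L))/3 = (3 + K + L)/(3*(-7 + L)))
J(s, y) = -s + 2*s/(s + y) (J(s, y) = (2*s)/(s + y) - s = 2*s/(s + y) - s = -s + 2*s/(s + y))
(J(m, x(-10, -5)) - 39855)/(-25313 + 36566) = (-56*(2 - 1*(-56) - (3 - 10 - 5)/(3*(-7 - 5)))/(-56 + (3 - 10 - 5)/(3*(-7 - 5))) - 39855)/(-25313 + 36566) = (-56*(2 + 56 - (-12)/(3*(-12)))/(-56 + (⅓)*(-12)/(-12)) - 39855)/11253 = (-56*(2 + 56 - (-1)*(-12)/(3*12))/(-56 + (⅓)*(-1/12)*(-12)) - 39855)*(1/11253) = (-56*(2 + 56 - 1*⅓)/(-56 + ⅓) - 39855)*(1/11253) = (-56*(2 + 56 - ⅓)/(-167/3) - 39855)*(1/11253) = (-56*(-3/167)*173/3 - 39855)*(1/11253) = (9688/167 - 39855)*(1/11253) = -6646097/167*1/11253 = -6646097/1879251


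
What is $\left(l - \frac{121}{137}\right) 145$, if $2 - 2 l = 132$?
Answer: $- \frac{1308770}{137} \approx -9553.1$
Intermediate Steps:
$l = -65$ ($l = 1 - 66 = -65$)
$\left(l - \frac{121}{137}\right) 145 = \left(-65 - \frac{121}{137}\right) 145 = \left(- \frac{9026}{137}\right) 145 = - \frac{1308770}{137}$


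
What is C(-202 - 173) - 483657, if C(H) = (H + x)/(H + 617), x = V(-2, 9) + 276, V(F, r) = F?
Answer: -117045095/242 ≈ -4.8366e+5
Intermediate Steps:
x = 274 (x = -2 + 276 = 274)
C(H) = (274 + H)/(617 + H) (C(H) = (H + 274)/(H + 617) = (274 + H)/(617 + H))
C(-202 - 173) - 483657 = (274 + (-202 - 173))/(617 + (-202 - 173)) - 483657 = (274 - 375)/(617 - 375) - 483657 = -101/242 - 483657 = -117045095/242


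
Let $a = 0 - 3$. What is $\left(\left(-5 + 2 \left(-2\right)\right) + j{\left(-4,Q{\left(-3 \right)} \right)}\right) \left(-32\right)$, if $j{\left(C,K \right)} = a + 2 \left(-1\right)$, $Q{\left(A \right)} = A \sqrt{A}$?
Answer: $448$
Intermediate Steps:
$Q{\left(A \right)} = A^{\frac{3}{2}}$
$a = -3$
$j{\left(C,K \right)} = -5$ ($j{\left(C,K \right)} = -3 + 2 \left(-1\right) = -3 - 2 = -5$)
$\left(\left(-5 + 2 \left(-2\right)\right) + j{\left(-4,Q{\left(-3 \right)} \right)}\right) \left(-32\right) = \left(\left(-5 + 2 \left(-2\right)\right) - 5\right) \left(-32\right) = \left(\left(-5 - 4\right) - 5\right) \left(-32\right) = \left(-9 - 5\right) \left(-32\right) = \left(-14\right) \left(-32\right) = 448$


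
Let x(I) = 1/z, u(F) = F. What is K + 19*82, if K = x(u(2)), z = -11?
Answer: 17137/11 ≈ 1557.9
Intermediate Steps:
x(I) = -1/11 (x(I) = 1/(-11) = -1/11)
K = -1/11 ≈ -0.090909
K + 19*82 = -1/11 + 19*82 = -1/11 + 1558 = 17137/11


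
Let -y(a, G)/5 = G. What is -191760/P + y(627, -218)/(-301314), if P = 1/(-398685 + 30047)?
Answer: 10649946777031615/150657 ≈ 7.0690e+10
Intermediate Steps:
P = -1/368638 (P = 1/(-368638) = -1/368638 ≈ -2.7127e-6)
y(a, G) = -5*G
-191760/P + y(627, -218)/(-301314) = -191760/(-1/368638) - 5*(-218)/(-301314) = -191760*(-368638) + 1090*(-1/301314) = 70690022880 - 545/150657 = 10649946777031615/150657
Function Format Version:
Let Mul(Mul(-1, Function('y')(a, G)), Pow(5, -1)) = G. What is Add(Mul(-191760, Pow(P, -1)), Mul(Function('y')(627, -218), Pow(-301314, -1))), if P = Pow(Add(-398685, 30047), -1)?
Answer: Rational(10649946777031615, 150657) ≈ 7.0690e+10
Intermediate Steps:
P = Rational(-1, 368638) (P = Pow(-368638, -1) = Rational(-1, 368638) ≈ -2.7127e-6)
Function('y')(a, G) = Mul(-5, G)
Add(Mul(-191760, Pow(P, -1)), Mul(Function('y')(627, -218), Pow(-301314, -1))) = Add(Mul(-191760, Pow(Rational(-1, 368638), -1)), Mul(Mul(-5, -218), Pow(-301314, -1))) = Add(Mul(-191760, -368638), Mul(1090, Rational(-1, 301314))) = Add(70690022880, Rational(-545, 150657)) = Rational(10649946777031615, 150657)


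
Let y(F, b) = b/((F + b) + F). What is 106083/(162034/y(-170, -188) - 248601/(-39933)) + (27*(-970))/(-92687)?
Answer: 13607840222453187/26388550445765179 ≈ 0.51567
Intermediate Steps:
y(F, b) = b/(b + 2*F)
106083/(162034/y(-170, -188) - 248601/(-39933)) + (27*(-970))/(-92687) = 106083/(162034/((-188/(-188 + 2*(-170)))) - 248601/(-39933)) + (27*(-970))/(-92687) = 106083/(162034/((-188/(-188 - 340))) - 248601*(-1/39933)) - 26190*(-1/92687) = 106083/(162034/((-188/(-528))) + 82867/13311) + 26190/92687 = 106083/(162034/((-188*(-1/528))) + 82867/13311) + 26190/92687 = 106083/(162034/(47/132) + 82867/13311) + 26190/92687 = 106083/(162034*(132/47) + 82867/13311) + 26190/92687 = 106083/(21388488/47 + 82867/13311) + 26190/92687 = 106083/(284706058517/625617) + 26190/92687 = 106083*(625617/284706058517) + 26190/92687 = 66367328211/284706058517 + 26190/92687 = 13607840222453187/26388550445765179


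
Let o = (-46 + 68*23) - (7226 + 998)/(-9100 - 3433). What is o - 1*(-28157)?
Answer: 371924999/12533 ≈ 29676.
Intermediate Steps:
o = 19033318/12533 (o = (-46 + 1564) - 8224/(-12533) = 1518 - 8224*(-1)/12533 = 1518 - 1*(-8224/12533) = 1518 + 8224/12533 = 19033318/12533 ≈ 1518.7)
o - 1*(-28157) = 19033318/12533 - 1*(-28157) = 19033318/12533 + 28157 = 371924999/12533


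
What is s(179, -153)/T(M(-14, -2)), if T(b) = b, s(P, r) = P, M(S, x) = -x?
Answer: 179/2 ≈ 89.500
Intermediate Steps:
s(179, -153)/T(M(-14, -2)) = 179/((-1*(-2))) = 179/2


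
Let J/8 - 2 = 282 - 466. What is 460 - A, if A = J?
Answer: 1916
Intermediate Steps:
J = -1456 (J = 16 + 8*(282 - 466) = 16 + 8*(-184) = 16 - 1472 = -1456)
A = -1456
460 - A = 460 - 1*(-1456) = 460 + 1456 = 1916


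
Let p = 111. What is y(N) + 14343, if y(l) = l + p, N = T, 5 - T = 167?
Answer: 14292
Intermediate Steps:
T = -162 (T = 5 - 1*167 = 5 - 167 = -162)
N = -162
y(l) = 111 + l (y(l) = l + 111 = 111 + l)
y(N) + 14343 = (111 - 162) + 14343 = -51 + 14343 = 14292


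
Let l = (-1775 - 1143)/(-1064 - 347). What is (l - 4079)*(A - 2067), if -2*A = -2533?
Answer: 9209834151/2822 ≈ 3.2636e+6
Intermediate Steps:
l = 2918/1411 (l = -2918/(-1411) = -2918*(-1/1411) = 2918/1411 ≈ 2.0680)
A = 2533/2 (A = -½*(-2533) = 2533/2 ≈ 1266.5)
(l - 4079)*(A - 2067) = (2918/1411 - 4079)*(2533/2 - 2067) = -5752551/1411*(-1601/2) = 9209834151/2822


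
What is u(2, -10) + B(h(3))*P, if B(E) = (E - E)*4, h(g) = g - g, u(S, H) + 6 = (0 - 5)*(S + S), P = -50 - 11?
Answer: -26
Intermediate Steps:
P = -61
u(S, H) = -6 - 10*S (u(S, H) = -6 + (0 - 5)*(S + S) = -6 - 10*S)
h(g) = 0
B(E) = 0 (B(E) = 0*4 = 0)
u(2, -10) + B(h(3))*P = (-6 - 10*2) + 0*(-61) = (-6 - 20) + 0 = -26 + 0 = -26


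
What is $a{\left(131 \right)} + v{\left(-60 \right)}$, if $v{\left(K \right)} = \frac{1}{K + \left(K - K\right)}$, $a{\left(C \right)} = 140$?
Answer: $\frac{8399}{60} \approx 139.98$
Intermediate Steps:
$v{\left(K \right)} = \frac{1}{K}$ ($v{\left(K \right)} = \frac{1}{K + 0} = \frac{1}{K}$)
$a{\left(131 \right)} + v{\left(-60 \right)} = 140 + \frac{1}{-60} = 140 - \frac{1}{60} = \frac{8399}{60}$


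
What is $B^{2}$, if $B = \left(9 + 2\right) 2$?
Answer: $484$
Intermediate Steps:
$B = 22$ ($B = 11 \cdot 2 = 22$)
$B^{2} = 22^{2} = 484$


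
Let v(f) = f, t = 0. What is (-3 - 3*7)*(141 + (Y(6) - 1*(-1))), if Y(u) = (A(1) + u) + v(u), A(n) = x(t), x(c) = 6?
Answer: -3840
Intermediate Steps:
A(n) = 6
Y(u) = 6 + 2*u (Y(u) = (6 + u) + u = 6 + 2*u)
(-3 - 3*7)*(141 + (Y(6) - 1*(-1))) = (-3 - 3*7)*(141 + ((6 + 2*6) - 1*(-1))) = (-3 - 21)*(141 + ((6 + 12) + 1)) = -24*(141 + (18 + 1)) = -24*(141 + 19) = -24*160 = -3840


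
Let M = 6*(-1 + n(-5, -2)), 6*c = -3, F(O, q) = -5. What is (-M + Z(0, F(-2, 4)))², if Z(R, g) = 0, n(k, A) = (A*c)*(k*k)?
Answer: 20736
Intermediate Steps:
c = -½ (c = (⅙)*(-3) = -½ ≈ -0.50000)
n(k, A) = -A*k²/2 (n(k, A) = (A*(-½))*(k*k) = (-A/2)*k² = -A*k²/2)
M = 144 (M = 6*(-1 - ½*(-2)*(-5)²) = 6*(-1 - ½*(-2)*25) = 6*(-1 + 25) = 6*24 = 144)
(-M + Z(0, F(-2, 4)))² = (-1*144 + 0)² = (-144 + 0)² = (-144)² = 20736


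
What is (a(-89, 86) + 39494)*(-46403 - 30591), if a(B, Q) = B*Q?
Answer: -2451488960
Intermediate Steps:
(a(-89, 86) + 39494)*(-46403 - 30591) = (-89*86 + 39494)*(-46403 - 30591) = (-7654 + 39494)*(-76994) = 31840*(-76994) = -2451488960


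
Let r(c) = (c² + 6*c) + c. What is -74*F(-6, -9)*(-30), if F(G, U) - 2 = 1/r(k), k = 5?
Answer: 4477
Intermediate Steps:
r(c) = c² + 7*c
F(G, U) = 121/60 (F(G, U) = 2 + 1/(5*(7 + 5)) = 2 + 1/(5*12) = 2 + 1/60 = 121/60)
-74*F(-6, -9)*(-30) = -74*121/60*(-30) = -4477/30*(-30) = 4477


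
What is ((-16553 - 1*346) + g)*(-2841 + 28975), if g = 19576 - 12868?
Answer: -266331594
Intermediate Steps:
g = 6708
((-16553 - 1*346) + g)*(-2841 + 28975) = ((-16553 - 1*346) + 6708)*(-2841 + 28975) = ((-16553 - 346) + 6708)*26134 = (-16899 + 6708)*26134 = -10191*26134 = -266331594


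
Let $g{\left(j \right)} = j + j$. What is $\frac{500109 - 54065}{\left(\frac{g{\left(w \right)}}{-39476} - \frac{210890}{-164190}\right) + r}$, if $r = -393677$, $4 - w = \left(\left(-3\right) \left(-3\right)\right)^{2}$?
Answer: $- \frac{144553146453768}{127581724683349} \approx -1.133$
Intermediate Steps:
$w = -77$ ($w = 4 - \left(\left(-3\right) \left(-3\right)\right)^{2} = 4 - 9^{2} = 4 - 81 = -77$)
$g{\left(j \right)} = 2 j$
$\frac{500109 - 54065}{\left(\frac{g{\left(w \right)}}{-39476} - \frac{210890}{-164190}\right) + r} = \frac{500109 - 54065}{\left(\frac{2 \left(-77\right)}{-39476} - \frac{210890}{-164190}\right) - 393677} = \frac{446044}{\left(\left(-154\right) \left(- \frac{1}{39476}\right) - - \frac{21089}{16419}\right) - 393677} = \frac{446044}{\left(\frac{77}{19738} + \frac{21089}{16419}\right) - 393677} = \frac{446044}{\frac{417518945}{324078222} - 393677} = \frac{446044}{- \frac{127581724683349}{324078222}} = 446044 \left(- \frac{324078222}{127581724683349}\right) = - \frac{144553146453768}{127581724683349}$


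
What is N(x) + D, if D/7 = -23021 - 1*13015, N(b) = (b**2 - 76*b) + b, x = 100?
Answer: -249752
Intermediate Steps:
N(b) = b**2 - 75*b
D = -252252 (D = 7*(-23021 - 1*13015) = 7*(-23021 - 13015) = 7*(-36036) = -252252)
N(x) + D = 100*(-75 + 100) - 252252 = 100*25 - 252252 = 2500 - 252252 = -249752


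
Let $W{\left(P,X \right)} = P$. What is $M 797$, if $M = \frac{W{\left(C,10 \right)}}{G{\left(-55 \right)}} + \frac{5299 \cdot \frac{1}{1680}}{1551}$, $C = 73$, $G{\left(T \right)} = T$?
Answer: $- \frac{393165679}{372240} \approx -1056.2$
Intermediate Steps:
$M = - \frac{493307}{372240}$ ($M = \frac{73}{-55} + \frac{5299 \cdot \frac{1}{1680}}{1551} = 73 \left(- \frac{1}{55}\right) + 5299 \cdot \frac{1}{1680} \cdot \frac{1}{1551} = - \frac{73}{55} + \frac{757}{240} \cdot \frac{1}{1551} = - \frac{73}{55} + \frac{757}{372240} = - \frac{493307}{372240} \approx -1.3252$)
$M 797 = \left(- \frac{493307}{372240}\right) 797 = - \frac{393165679}{372240}$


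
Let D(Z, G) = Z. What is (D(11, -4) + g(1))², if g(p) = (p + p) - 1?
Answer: 144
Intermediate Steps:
g(p) = -1 + 2*p (g(p) = 2*p - 1 = -1 + 2*p)
(D(11, -4) + g(1))² = (11 + (-1 + 2*1))² = (11 + (-1 + 2))² = (11 + 1)² = 12² = 144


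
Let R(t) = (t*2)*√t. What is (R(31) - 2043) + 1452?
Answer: -591 + 62*√31 ≈ -245.80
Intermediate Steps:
R(t) = 2*t^(3/2) (R(t) = (2*t)*√t = 2*t^(3/2))
(R(31) - 2043) + 1452 = (2*31^(3/2) - 2043) + 1452 = (2*(31*√31) - 2043) + 1452 = (62*√31 - 2043) + 1452 = (-2043 + 62*√31) + 1452 = -591 + 62*√31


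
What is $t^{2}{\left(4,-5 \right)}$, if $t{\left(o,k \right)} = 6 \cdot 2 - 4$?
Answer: $64$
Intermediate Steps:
$t{\left(o,k \right)} = 8$ ($t{\left(o,k \right)} = 12 - 4 = 8$)
$t^{2}{\left(4,-5 \right)} = 8^{2} = 64$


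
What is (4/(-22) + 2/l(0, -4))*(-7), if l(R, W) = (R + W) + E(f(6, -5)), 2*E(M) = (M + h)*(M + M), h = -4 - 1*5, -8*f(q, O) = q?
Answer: -1722/583 ≈ -2.9537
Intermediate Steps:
f(q, O) = -q/8
h = -9 (h = -4 - 5 = -9)
E(M) = M*(-9 + M) (E(M) = ((M - 9)*(M + M))/2 = ((-9 + M)*(2*M))/2 = (2*M*(-9 + M))/2 = M*(-9 + M))
l(R, W) = 117/16 + R + W (l(R, W) = (R + W) + (-⅛*6)*(-9 - ⅛*6) = (R + W) - 3*(-9 - ¾)/4 = (R + W) - ¾*(-39/4) = (R + W) + 117/16 = 117/16 + R + W)
(4/(-22) + 2/l(0, -4))*(-7) = (4/(-22) + 2/(117/16 + 0 - 4))*(-7) = (4*(-1/22) + 2/(53/16))*(-7) = (-2/11 + 2*(16/53))*(-7) = (-2/11 + 32/53)*(-7) = (246/583)*(-7) = -1722/583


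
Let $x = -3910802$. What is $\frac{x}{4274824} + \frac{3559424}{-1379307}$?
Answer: $- \frac{10305053857795}{2948147333484} \approx -3.4954$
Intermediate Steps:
$\frac{x}{4274824} + \frac{3559424}{-1379307} = - \frac{3910802}{4274824} + \frac{3559424}{-1379307} = \left(-3910802\right) \frac{1}{4274824} + 3559424 \left(- \frac{1}{1379307}\right) = - \frac{1955401}{2137412} - \frac{3559424}{1379307} = - \frac{10305053857795}{2948147333484}$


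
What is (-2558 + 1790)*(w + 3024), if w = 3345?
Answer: -4891392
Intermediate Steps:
(-2558 + 1790)*(w + 3024) = (-2558 + 1790)*(3345 + 3024) = -768*6369 = -4891392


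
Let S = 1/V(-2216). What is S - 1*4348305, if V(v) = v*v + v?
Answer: -21343394194199/4908440 ≈ -4.3483e+6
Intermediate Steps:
V(v) = v + v² (V(v) = v² + v = v + v²)
S = 1/4908440 (S = 1/(-2216*(1 - 2216)) = 1/(-2216*(-2215)) = 1/4908440 ≈ 2.0373e-7)
S - 1*4348305 = 1/4908440 - 1*4348305 = 1/4908440 - 4348305 = -21343394194199/4908440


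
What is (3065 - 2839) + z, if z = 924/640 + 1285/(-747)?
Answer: 26978477/119520 ≈ 225.72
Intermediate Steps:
z = -33043/119520 (z = 924*(1/640) + 1285*(-1/747) = 231/160 - 1285/747 = -33043/119520 ≈ -0.27646)
(3065 - 2839) + z = (3065 - 2839) - 33043/119520 = 226 - 33043/119520 = 26978477/119520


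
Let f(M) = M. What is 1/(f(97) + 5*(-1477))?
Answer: -1/7288 ≈ -0.00013721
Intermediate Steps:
1/(f(97) + 5*(-1477)) = 1/(97 + 5*(-1477)) = 1/(97 - 7385) = 1/(-7288) = -1/7288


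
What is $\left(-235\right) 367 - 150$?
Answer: $-86395$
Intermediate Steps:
$\left(-235\right) 367 - 150 = -86245 - 150 = -86395$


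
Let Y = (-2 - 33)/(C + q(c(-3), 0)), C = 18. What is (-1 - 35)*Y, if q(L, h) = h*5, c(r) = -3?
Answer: 70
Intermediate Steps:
q(L, h) = 5*h
Y = -35/18 (Y = (-2 - 33)/(18 + 5*0) = -35/(18 + 0) = -35/18 ≈ -1.9444)
(-1 - 35)*Y = (-1 - 35)*(-35/18) = -36*(-35/18) = 70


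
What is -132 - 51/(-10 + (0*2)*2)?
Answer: -1269/10 ≈ -126.90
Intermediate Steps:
-132 - 51/(-10 + (0*2)*2) = -132 - 51/(-10 + 0*2) = -132 - 51/(-10 + 0) = -132 - 51/(-10) = -132 - 1/10*(-51) = -132 + 51/10 = -1269/10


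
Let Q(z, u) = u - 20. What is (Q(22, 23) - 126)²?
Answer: 15129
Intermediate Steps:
Q(z, u) = -20 + u
(Q(22, 23) - 126)² = ((-20 + 23) - 126)² = (3 - 126)² = (-123)² = 15129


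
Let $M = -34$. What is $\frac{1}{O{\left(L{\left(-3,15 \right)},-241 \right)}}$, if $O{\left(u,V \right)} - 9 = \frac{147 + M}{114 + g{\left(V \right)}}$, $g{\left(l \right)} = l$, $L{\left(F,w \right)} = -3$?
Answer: $\frac{127}{1030} \approx 0.1233$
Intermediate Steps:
$O{\left(u,V \right)} = 9 + \frac{113}{114 + V}$ ($O{\left(u,V \right)} = 9 + \frac{147 - 34}{114 + V} = 9 + \frac{113}{114 + V}$)
$\frac{1}{O{\left(L{\left(-3,15 \right)},-241 \right)}} = \frac{1}{\frac{1}{114 - 241} \left(1139 + 9 \left(-241\right)\right)} = \frac{1}{\frac{1}{-127} \left(1139 - 2169\right)} = \frac{1}{\left(- \frac{1}{127}\right) \left(-1030\right)} = \frac{1}{\frac{1030}{127}} = \frac{127}{1030}$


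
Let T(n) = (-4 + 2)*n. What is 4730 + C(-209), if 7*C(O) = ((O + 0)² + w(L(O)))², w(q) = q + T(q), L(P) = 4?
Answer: 1907713439/7 ≈ 2.7253e+8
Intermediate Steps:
T(n) = -2*n
w(q) = -q (w(q) = q - 2*q = -q)
C(O) = (-4 + O²)²/7 (C(O) = ((O + 0)² - 1*4)²/7 = (O² - 4)²/7 = (-4 + O²)²/7)
4730 + C(-209) = 4730 + (-4 + (-209)²)²/7 = 4730 + (-4 + 43681)²/7 = 4730 + (⅐)*43677² = 4730 + (⅐)*1907680329 = 4730 + 1907680329/7 = 1907713439/7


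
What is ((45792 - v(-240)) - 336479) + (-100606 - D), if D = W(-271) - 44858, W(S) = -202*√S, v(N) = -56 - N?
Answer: -346619 + 202*I*√271 ≈ -3.4662e+5 + 3325.3*I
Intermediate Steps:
D = -44858 - 202*I*√271 (D = -202*I*√271 - 44858 = -44858 - 202*I*√271 ≈ -44858.0 - 3325.3*I)
((45792 - v(-240)) - 336479) + (-100606 - D) = ((45792 - (-56 - 1*(-240))) - 336479) + (-100606 - (-44858 - 202*I*√271)) = ((45792 - (-56 + 240)) - 336479) + (-100606 + (44858 + 202*I*√271)) = ((45792 - 1*184) - 336479) + (-55748 + 202*I*√271) = ((45792 - 184) - 336479) + (-55748 + 202*I*√271) = (45608 - 336479) + (-55748 + 202*I*√271) = -290871 + (-55748 + 202*I*√271) = -346619 + 202*I*√271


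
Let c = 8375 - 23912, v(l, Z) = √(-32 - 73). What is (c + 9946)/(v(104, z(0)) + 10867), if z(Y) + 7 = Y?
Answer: -60757397/118091794 + 5591*I*√105/118091794 ≈ -0.51449 + 0.00048514*I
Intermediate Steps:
z(Y) = -7 + Y
v(l, Z) = I*√105 (v(l, Z) = √(-105) = I*√105)
c = -15537
(c + 9946)/(v(104, z(0)) + 10867) = (-15537 + 9946)/(I*√105 + 10867) = -5591/(10867 + I*√105)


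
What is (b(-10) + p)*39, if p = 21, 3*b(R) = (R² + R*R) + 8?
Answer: 3523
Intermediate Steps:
b(R) = 8/3 + 2*R²/3 (b(R) = ((R² + R*R) + 8)/3 = ((R² + R²) + 8)/3 = (2*R² + 8)/3 = (8 + 2*R²)/3 = 8/3 + 2*R²/3)
(b(-10) + p)*39 = ((8/3 + (⅔)*(-10)²) + 21)*39 = ((8/3 + (⅔)*100) + 21)*39 = ((8/3 + 200/3) + 21)*39 = (208/3 + 21)*39 = (271/3)*39 = 3523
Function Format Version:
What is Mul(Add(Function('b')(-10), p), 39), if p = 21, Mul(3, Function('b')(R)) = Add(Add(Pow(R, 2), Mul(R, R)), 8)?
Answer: 3523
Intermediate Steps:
Function('b')(R) = Add(Rational(8, 3), Mul(Rational(2, 3), Pow(R, 2))) (Function('b')(R) = Mul(Rational(1, 3), Add(Add(Pow(R, 2), Mul(R, R)), 8)) = Mul(Rational(1, 3), Add(Add(Pow(R, 2), Pow(R, 2)), 8)) = Mul(Rational(1, 3), Add(Mul(2, Pow(R, 2)), 8)) = Mul(Rational(1, 3), Add(8, Mul(2, Pow(R, 2)))) = Add(Rational(8, 3), Mul(Rational(2, 3), Pow(R, 2))))
Mul(Add(Function('b')(-10), p), 39) = Mul(Add(Add(Rational(8, 3), Mul(Rational(2, 3), Pow(-10, 2))), 21), 39) = Mul(Add(Add(Rational(8, 3), Mul(Rational(2, 3), 100)), 21), 39) = Mul(Add(Add(Rational(8, 3), Rational(200, 3)), 21), 39) = Mul(Add(Rational(208, 3), 21), 39) = Mul(Rational(271, 3), 39) = 3523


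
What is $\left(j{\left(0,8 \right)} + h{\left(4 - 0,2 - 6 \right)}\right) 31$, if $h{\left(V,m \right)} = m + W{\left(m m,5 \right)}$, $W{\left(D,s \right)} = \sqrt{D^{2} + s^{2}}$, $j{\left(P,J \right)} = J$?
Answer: $124 + 31 \sqrt{281} \approx 643.65$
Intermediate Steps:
$h{\left(V,m \right)} = m + \sqrt{25 + m^{4}}$ ($h{\left(V,m \right)} = m + \sqrt{\left(m m\right)^{2} + 5^{2}} = m + \sqrt{\left(m^{2}\right)^{2} + 25} = m + \sqrt{m^{4} + 25} = m + \sqrt{25 + m^{4}}$)
$\left(j{\left(0,8 \right)} + h{\left(4 - 0,2 - 6 \right)}\right) 31 = \left(8 + \left(\left(2 - 6\right) + \sqrt{25 + \left(2 - 6\right)^{4}}\right)\right) 31 = \left(8 - \left(4 - \sqrt{25 + \left(-4\right)^{4}}\right)\right) 31 = \left(8 - \left(4 - \sqrt{25 + 256}\right)\right) 31 = \left(8 - \left(4 - \sqrt{281}\right)\right) 31 = \left(4 + \sqrt{281}\right) 31 = 124 + 31 \sqrt{281}$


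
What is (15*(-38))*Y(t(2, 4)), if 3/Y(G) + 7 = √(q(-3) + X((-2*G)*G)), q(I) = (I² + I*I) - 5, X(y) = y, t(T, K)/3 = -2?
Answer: 665/6 + 95*I*√59/6 ≈ 110.83 + 121.62*I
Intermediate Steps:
t(T, K) = -6 (t(T, K) = 3*(-2) = -6)
q(I) = -5 + 2*I² (q(I) = (I² + I²) - 5 = 2*I² - 5 = -5 + 2*I²)
Y(G) = 3/(-7 + √(13 - 2*G²)) (Y(G) = 3/(-7 + √((-5 + 2*(-3)²) + (-2*G)*G)) = 3/(-7 + √((-5 + 2*9) - 2*G²)) = 3/(-7 + √((-5 + 18) - 2*G²)) = 3/(-7 + √(13 - 2*G²)))
(15*(-38))*Y(t(2, 4)) = (15*(-38))*(3/(-7 + √(13 - 2*(-6)²))) = -1710/(-7 + √(13 - 2*36)) = -1710/(-7 + √(13 - 72)) = -1710/(-7 + √(-59)) = -1710/(-7 + I*√59)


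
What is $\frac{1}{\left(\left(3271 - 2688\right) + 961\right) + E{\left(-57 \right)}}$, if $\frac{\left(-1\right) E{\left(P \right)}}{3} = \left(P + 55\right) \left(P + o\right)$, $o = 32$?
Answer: $\frac{1}{1394} \approx 0.00071736$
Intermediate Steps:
$E{\left(P \right)} = - 3 \left(32 + P\right) \left(55 + P\right)$ ($E{\left(P \right)} = - 3 \left(P + 55\right) \left(P + 32\right) = - 3 \left(55 + P\right) \left(32 + P\right) = - 3 \left(32 + P\right) \left(55 + P\right)$)
$\frac{1}{\left(\left(3271 - 2688\right) + 961\right) + E{\left(-57 \right)}} = \frac{1}{\left(\left(3271 - 2688\right) + 961\right) - \left(-9597 + 9747\right)} = \frac{1}{\left(583 + 961\right) - 150} = \frac{1}{1544 - 150} = \frac{1}{1394}$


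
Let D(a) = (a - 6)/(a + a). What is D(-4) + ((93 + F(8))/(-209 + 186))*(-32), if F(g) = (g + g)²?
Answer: 44787/92 ≈ 486.82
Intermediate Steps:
F(g) = 4*g² (F(g) = (2*g)² = 4*g²)
D(a) = (-6 + a)/(2*a) (D(a) = (-6 + a)/((2*a)) = (-6 + a)*(1/(2*a)) = (-6 + a)/(2*a))
D(-4) + ((93 + F(8))/(-209 + 186))*(-32) = (½)*(-6 - 4)/(-4) + ((93 + 4*8²)/(-209 + 186))*(-32) = (½)*(-¼)*(-10) + ((93 + 4*64)/(-23))*(-32) = 5/4 + ((93 + 256)*(-1/23))*(-32) = 5/4 + (349*(-1/23))*(-32) = 5/4 - 349/23*(-32) = 5/4 + 11168/23 = 44787/92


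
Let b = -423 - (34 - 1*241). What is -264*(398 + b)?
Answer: -48048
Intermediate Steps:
b = -216 (b = -423 - (34 - 241) = -423 - 1*(-207) = -423 + 207 = -216)
-264*(398 + b) = -264*(398 - 216) = -264*182 = -48048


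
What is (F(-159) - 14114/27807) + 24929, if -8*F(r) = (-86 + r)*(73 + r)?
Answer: 2479799611/111228 ≈ 22295.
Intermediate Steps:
F(r) = -(-86 + r)*(73 + r)/8
(F(-159) - 14114/27807) + 24929 = ((3139/4 - ⅛*(-159)² + (13/8)*(-159)) - 14114/27807) + 24929 = ((3139/4 - ⅛*25281 - 2067/8) - 14114*1/27807) + 24929 = ((3139/4 - 25281/8 - 2067/8) - 14114/27807) + 24929 = (-10535/4 - 14114/27807) + 24929 = -293003201/111228 + 24929 = 2479799611/111228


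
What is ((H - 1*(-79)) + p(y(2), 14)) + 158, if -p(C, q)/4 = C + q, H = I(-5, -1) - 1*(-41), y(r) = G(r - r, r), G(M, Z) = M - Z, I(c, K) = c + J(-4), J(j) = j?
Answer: 221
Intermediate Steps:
I(c, K) = -4 + c (I(c, K) = c - 4 = -4 + c)
y(r) = -r (y(r) = (r - r) - r = 0 - r = -r)
H = 32 (H = (-4 - 5) - 1*(-41) = -9 + 41 = 32)
p(C, q) = -4*C - 4*q (p(C, q) = -4*(C + q) = -4*C - 4*q)
((H - 1*(-79)) + p(y(2), 14)) + 158 = ((32 - 1*(-79)) + (-(-4)*2 - 4*14)) + 158 = ((32 + 79) + (-4*(-2) - 56)) + 158 = (111 + (8 - 56)) + 158 = (111 - 48) + 158 = 63 + 158 = 221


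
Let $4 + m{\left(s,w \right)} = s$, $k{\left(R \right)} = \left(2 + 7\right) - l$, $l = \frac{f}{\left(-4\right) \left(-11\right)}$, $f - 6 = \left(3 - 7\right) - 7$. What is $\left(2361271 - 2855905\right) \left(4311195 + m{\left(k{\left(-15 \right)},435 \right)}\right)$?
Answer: $- \frac{46914255454185}{22} \approx -2.1325 \cdot 10^{12}$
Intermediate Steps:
$f = -5$ ($f = 6 + \left(\left(3 - 7\right) - 7\right) = 6 - 11 = -5$)
$l = - \frac{5}{44}$ ($l = - \frac{5}{\left(-4\right) \left(-11\right)} = - \frac{5}{44} \approx -0.11364$)
$k{\left(R \right)} = \frac{401}{44}$ ($k{\left(R \right)} = \left(2 + 7\right) - - \frac{5}{44} = 9 + \frac{5}{44} = \frac{401}{44}$)
$m{\left(s,w \right)} = -4 + s$
$\left(2361271 - 2855905\right) \left(4311195 + m{\left(k{\left(-15 \right)},435 \right)}\right) = \left(2361271 - 2855905\right) \left(4311195 + \left(-4 + \frac{401}{44}\right)\right) = - 494634 \left(4311195 + \frac{225}{44}\right) = \left(-494634\right) \frac{189692805}{44} = - \frac{46914255454185}{22}$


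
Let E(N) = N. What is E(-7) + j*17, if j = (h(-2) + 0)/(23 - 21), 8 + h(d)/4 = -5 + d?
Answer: -517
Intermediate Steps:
h(d) = -52 + 4*d (h(d) = -32 + 4*(-5 + d) = -32 + (-20 + 4*d) = -52 + 4*d)
j = -30 (j = ((-52 + 4*(-2)) + 0)/(23 - 21) = ((-52 - 8) + 0)/2 = (-60 + 0)*(1/2) = -60*1/2 = -30)
E(-7) + j*17 = -7 - 30*17 = -7 - 510 = -517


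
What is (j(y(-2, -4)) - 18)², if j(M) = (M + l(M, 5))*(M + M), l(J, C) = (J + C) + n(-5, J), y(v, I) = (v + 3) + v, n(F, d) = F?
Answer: 196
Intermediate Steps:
y(v, I) = 3 + 2*v (y(v, I) = (3 + v) + v = 3 + 2*v)
l(J, C) = -5 + C + J (l(J, C) = (J + C) - 5 = (C + J) - 5 = -5 + C + J)
j(M) = 4*M² (j(M) = (M + (-5 + 5 + M))*(M + M) = (M + M)*(2*M) = (2*M)*(2*M) = 4*M²)
(j(y(-2, -4)) - 18)² = (4*(3 + 2*(-2))² - 18)² = (4*(3 - 4)² - 18)² = (4*(-1)² - 18)² = (4*1 - 18)² = (4 - 18)² = (-14)² = 196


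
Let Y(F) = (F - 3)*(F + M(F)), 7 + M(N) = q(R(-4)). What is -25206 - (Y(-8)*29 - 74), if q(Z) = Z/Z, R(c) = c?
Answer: -29598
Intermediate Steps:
q(Z) = 1
M(N) = -6 (M(N) = -7 + 1 = -6)
Y(F) = (-6 + F)*(-3 + F) (Y(F) = (F - 3)*(F - 6) = (-3 + F)*(-6 + F) = (-6 + F)*(-3 + F))
-25206 - (Y(-8)*29 - 74) = -25206 - ((18 + (-8)**2 - 9*(-8))*29 - 74) = -25206 - ((18 + 64 + 72)*29 - 74) = -25206 - (154*29 - 74) = -25206 - (4466 - 74) = -25206 - 1*4392 = -25206 - 4392 = -29598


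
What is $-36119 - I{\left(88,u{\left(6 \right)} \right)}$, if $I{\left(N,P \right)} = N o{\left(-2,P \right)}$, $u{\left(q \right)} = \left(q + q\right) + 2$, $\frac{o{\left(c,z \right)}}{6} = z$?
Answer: $-43511$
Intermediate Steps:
$o{\left(c,z \right)} = 6 z$
$u{\left(q \right)} = 2 + 2 q$ ($u{\left(q \right)} = 2 q + 2 = 2 + 2 q$)
$I{\left(N,P \right)} = 6 N P$ ($I{\left(N,P \right)} = N 6 P = 6 N P$)
$-36119 - I{\left(88,u{\left(6 \right)} \right)} = -36119 - 6 \cdot 88 \left(2 + 2 \cdot 6\right) = -36119 - 6 \cdot 88 \left(2 + 12\right) = -36119 - 6 \cdot 88 \cdot 14 = -36119 - 7392 = -43511$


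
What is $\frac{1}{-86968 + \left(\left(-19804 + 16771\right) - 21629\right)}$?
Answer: $- \frac{1}{111630} \approx -8.9582 \cdot 10^{-6}$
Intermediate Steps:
$\frac{1}{-86968 + \left(\left(-19804 + 16771\right) - 21629\right)} = \frac{1}{-86968 - 24662} = \frac{1}{-111630} = - \frac{1}{111630}$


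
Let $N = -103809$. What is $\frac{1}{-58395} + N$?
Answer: $- \frac{6061926556}{58395} \approx -1.0381 \cdot 10^{5}$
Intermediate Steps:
$\frac{1}{-58395} + N = \frac{1}{-58395} - 103809 = - \frac{1}{58395} - 103809 = - \frac{6061926556}{58395}$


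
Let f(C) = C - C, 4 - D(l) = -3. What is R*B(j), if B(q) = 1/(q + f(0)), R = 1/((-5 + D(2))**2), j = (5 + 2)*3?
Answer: 1/84 ≈ 0.011905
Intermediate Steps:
D(l) = 7 (D(l) = 4 - 1*(-3) = 4 + 3 = 7)
f(C) = 0
j = 21 (j = 7*3 = 21)
R = 1/4 (R = 1/((-5 + 7)**2) = 1/(2**2) = 1/4 ≈ 0.25000)
B(q) = 1/q (B(q) = 1/(q + 0) = 1/q)
R*B(j) = (1/4)/21 = (1/4)*(1/21) = 1/84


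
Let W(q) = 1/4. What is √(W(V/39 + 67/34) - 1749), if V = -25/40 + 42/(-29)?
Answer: I*√6995/2 ≈ 41.818*I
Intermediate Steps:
V = -481/232 (V = -25*1/40 + 42*(-1/29) = -5/8 - 42/29 = -481/232 ≈ -2.0733)
W(q) = ¼
√(W(V/39 + 67/34) - 1749) = √(¼ - 1749) = √(-6995/4) = I*√6995/2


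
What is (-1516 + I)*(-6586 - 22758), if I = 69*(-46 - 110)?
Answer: 360344320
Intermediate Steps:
I = -10764 (I = 69*(-156) = -10764)
(-1516 + I)*(-6586 - 22758) = (-1516 - 10764)*(-6586 - 22758) = -12280*(-29344) = 360344320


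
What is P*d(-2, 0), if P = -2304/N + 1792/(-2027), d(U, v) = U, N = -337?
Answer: -8132608/683099 ≈ -11.905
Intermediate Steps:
P = 4066304/683099 (P = -2304/(-337) + 1792/(-2027) = -2304*(-1/337) + 1792*(-1/2027) = 2304/337 - 1792/2027 = 4066304/683099 ≈ 5.9527)
P*d(-2, 0) = (4066304/683099)*(-2) = -8132608/683099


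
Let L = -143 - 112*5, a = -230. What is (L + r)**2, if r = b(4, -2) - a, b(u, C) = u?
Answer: 219961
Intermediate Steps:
r = 234 (r = 4 - 1*(-230) = 4 + 230 = 234)
L = -703 (L = -143 - 560 = -703)
(L + r)**2 = (-703 + 234)**2 = (-469)**2 = 219961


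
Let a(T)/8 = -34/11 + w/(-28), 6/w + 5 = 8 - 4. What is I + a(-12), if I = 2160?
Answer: 164548/77 ≈ 2137.0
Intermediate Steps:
w = -6 (w = 6/(-5 + (8 - 4)) = 6/(-5 + 4) = 6/(-1) = 6*(-1) = -6)
a(T) = -1772/77 (a(T) = 8*(-34/11 - 6/(-28)) = 8*(-34*1/11 - 6*(-1/28)) = 8*(-34/11 + 3/14) = 8*(-443/154) = -1772/77)
I + a(-12) = 2160 - 1772/77 = 164548/77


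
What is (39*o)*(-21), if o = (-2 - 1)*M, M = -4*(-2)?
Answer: 19656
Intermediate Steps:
M = 8
o = -24 (o = (-2 - 1)*8 = -3*8 = -24)
(39*o)*(-21) = (39*(-24))*(-21) = -936*(-21) = 19656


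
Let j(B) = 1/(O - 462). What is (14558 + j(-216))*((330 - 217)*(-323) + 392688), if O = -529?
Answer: 5138730510653/991 ≈ 5.1854e+9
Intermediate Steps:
j(B) = -1/991 (j(B) = 1/(-529 - 462) = 1/(-991) = -1/991)
(14558 + j(-216))*((330 - 217)*(-323) + 392688) = (14558 - 1/991)*((330 - 217)*(-323) + 392688) = 14426977*(113*(-323) + 392688)/991 = 14426977*(-36499 + 392688)/991 = (14426977/991)*356189 = 5138730510653/991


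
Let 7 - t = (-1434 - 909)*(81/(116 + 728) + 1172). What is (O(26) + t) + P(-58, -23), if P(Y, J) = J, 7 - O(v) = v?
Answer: 2317780867/844 ≈ 2.7462e+6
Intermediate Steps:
O(v) = 7 - v
t = 2317816315/844 (t = 7 - (-1434 - 909)*(81/(116 + 728) + 1172) = 7 - (-2343)*(81/844 + 1172) = 7 - (-2343)*989249/844 = 7 - 1*(-2317810407/844) = 7 + 2317810407/844 = 2317816315/844 ≈ 2.7462e+6)
(O(26) + t) + P(-58, -23) = ((7 - 1*26) + 2317816315/844) - 23 = ((7 - 26) + 2317816315/844) - 23 = (-19 + 2317816315/844) - 23 = 2317800279/844 - 23 = 2317780867/844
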